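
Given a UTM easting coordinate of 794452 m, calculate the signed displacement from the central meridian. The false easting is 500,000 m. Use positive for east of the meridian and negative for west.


displacement = 794452 - 500000 = 294452 m

294452 m


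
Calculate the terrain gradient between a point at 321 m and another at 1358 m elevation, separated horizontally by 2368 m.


gradient = (1358 - 321) / 2368 = 1037 / 2368 = 0.4379

0.4379


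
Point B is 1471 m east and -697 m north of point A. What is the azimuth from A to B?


az = atan2(1471, -697) = 115.4 deg
adjusted to 0-360: 115.4 degrees

115.4 degrees


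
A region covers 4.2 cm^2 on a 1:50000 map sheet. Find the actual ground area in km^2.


ground_area = 4.2 * (50000/100)^2 = 1050000.0 m^2 = 1.05 km^2

1.05 km^2


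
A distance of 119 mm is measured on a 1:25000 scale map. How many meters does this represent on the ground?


ground = 119 mm * 25000 / 1000 = 2975.0 m

2975.0 m


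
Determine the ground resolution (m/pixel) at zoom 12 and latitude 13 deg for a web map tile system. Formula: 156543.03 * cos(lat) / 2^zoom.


res = 156543.03 * cos(13) / 2^12 = 156543.03 * 0.97437006 / 4096 = 37.24 m/pixel

37.24 m/pixel


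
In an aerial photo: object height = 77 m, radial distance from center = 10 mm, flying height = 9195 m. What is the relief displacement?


d = h * r / H = 77 * 10 / 9195 = 0.08 mm

0.08 mm


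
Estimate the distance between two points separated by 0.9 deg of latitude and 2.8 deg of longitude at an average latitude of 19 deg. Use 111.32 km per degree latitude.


dlat_km = 0.9 * 111.32 = 100.188
dlon_km = 2.8 * 111.32 * cos(19) ≈ 294.714
dist = sqrt(100.188^2 + 294.714^2) ≈ 311.3 km

311.3 km


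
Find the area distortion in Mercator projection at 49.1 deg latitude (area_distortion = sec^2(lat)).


area_distortion = 1/cos^2(49.1) = 2.333

2.333


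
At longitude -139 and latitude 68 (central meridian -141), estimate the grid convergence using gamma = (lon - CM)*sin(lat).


gamma = (-139 - -141) * sin(68) = 2 * 0.927184 = 1.854 degrees

1.854 degrees


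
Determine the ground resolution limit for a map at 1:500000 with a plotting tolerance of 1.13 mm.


ground = 1.13 mm * 500000 / 1000 = 565.0 m

565.0 m


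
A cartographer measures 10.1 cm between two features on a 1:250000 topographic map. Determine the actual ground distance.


ground = 10.1 cm * 250000 / 100 = 25250.0 m = 25.25 km

25.25 km


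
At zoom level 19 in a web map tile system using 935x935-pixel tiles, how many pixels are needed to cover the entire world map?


tiles per axis = 2^19 = 524288
total tiles = 524288^2 = 274877906944
pixels per axis = 524288 * 935 = 490209280
total pixels = 490209280^2 = 240305138198118400

240305138198118400 pixels


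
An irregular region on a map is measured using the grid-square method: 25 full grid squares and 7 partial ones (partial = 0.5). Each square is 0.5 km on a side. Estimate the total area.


effective squares = 25 + 7 * 0.5 = 28.5
area = 28.5 * 0.25 = 7.125 km^2

7.125 km^2


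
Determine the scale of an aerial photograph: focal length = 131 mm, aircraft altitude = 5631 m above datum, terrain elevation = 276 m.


scale = f / (H - h) = 131 mm / 5355 m = 131 / 5355000 = 1:40878

1:40878


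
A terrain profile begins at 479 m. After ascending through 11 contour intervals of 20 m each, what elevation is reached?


elevation = 479 + 11 * 20 = 699 m

699 m


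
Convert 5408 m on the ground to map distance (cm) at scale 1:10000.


map_cm = 5408 * 100 / 10000 = 54.08 cm

54.08 cm


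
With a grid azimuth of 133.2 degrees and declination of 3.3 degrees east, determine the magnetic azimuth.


magnetic azimuth = grid azimuth - declination (east +ve)
mag_az = 133.2 - 3.3 = 129.9 degrees

129.9 degrees


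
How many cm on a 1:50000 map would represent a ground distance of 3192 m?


map_cm = 3192 * 100 / 50000 = 6.384 cm ≈ 6.38 cm

6.38 cm


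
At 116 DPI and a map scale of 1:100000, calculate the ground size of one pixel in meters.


pixel_cm = 2.54 / 116 ≈ 0.021897 cm
ground = pixel_cm * 100000 / 100 = 2.54 * 100000 / (116 * 100) = 254000 / 11600 ≈ 21.9 m

21.9 m


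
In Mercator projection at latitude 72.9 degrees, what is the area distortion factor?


area_distortion = 1/cos^2(72.9) = 11.566

11.566


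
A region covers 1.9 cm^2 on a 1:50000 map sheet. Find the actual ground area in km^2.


ground_area = 1.9 * (50000/100)^2 = 475000.0 m^2 = 0.475 km^2

0.475 km^2


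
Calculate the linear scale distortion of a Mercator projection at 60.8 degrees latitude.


SF = 1 / cos(60.8) = 1 / 0.48786 = 2.05

2.05


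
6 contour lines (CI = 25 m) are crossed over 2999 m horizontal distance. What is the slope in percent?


elevation change = 6 * 25 = 150 m
slope = 150 / 2999 * 100 = 5.0%

5.0%


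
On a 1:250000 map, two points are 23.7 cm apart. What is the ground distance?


ground = 23.7 cm * 250000 / 100 = 59250.0 m = 59.25 km

59.25 km


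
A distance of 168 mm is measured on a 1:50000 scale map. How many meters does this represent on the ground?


ground = 168 mm * 50000 / 1000 = 8400.0 m

8400.0 m


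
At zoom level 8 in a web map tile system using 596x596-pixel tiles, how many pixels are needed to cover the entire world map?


tiles per axis = 2^8 = 256
total tiles = 256^2 = 65536
pixels per axis = 256 * 596 = 152576
total pixels = 152576^2 = 23279435776

23279435776 pixels


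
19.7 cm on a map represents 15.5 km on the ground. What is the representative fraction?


ground = 15.5 km = 1550000 cm; RF denominator = ground / map = 1550000 / 19.7 ≈ 78680; RF = 1:78680

1:78680


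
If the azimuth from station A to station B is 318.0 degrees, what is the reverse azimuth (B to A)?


back azimuth = (318.0 + 180) mod 360 = 138.0 degrees

138.0 degrees


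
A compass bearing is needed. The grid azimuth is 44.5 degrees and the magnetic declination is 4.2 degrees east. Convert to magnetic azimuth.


magnetic azimuth = grid azimuth - declination (east +ve)
mag_az = 44.5 - 4.2 = 40.3 degrees

40.3 degrees


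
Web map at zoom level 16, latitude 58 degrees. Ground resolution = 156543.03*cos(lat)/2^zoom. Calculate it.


res = 156543.03 * cos(58) / 2^16 = 156543.03 * 0.52991926 / 65536 = 1.27 m/pixel

1.27 m/pixel


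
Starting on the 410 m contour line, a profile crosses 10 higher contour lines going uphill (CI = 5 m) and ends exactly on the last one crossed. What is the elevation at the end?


elevation = 410 + 10 * 5 = 460 m

460 m


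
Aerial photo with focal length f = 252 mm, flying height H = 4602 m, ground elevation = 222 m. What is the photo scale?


scale = f / (H - h) = 252 mm / 4380 m = 252 / 4380000 = 1:17381

1:17381


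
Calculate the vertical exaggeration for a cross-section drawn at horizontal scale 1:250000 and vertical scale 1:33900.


VE = horizontal_scale / vertical_scale = 250000 / 33900 ≈ 7.4

7.4x


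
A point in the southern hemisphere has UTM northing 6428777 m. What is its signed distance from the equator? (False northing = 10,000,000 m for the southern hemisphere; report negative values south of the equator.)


For southern: actual = 6428777 - 10000000 = -3571223 m

-3571223 m


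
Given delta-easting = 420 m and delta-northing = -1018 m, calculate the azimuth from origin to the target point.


az = atan2(420, -1018) = 157.6 deg
adjusted to 0-360: 157.6 degrees

157.6 degrees


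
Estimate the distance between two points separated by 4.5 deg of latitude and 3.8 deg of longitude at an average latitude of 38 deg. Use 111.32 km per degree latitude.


dlat_km = 4.5 * 111.32 = 500.94
dlon_km = 3.8 * 111.32 * cos(38) ≈ 333.341
dist = sqrt(500.94^2 + 333.341^2) ≈ 601.7 km

601.7 km


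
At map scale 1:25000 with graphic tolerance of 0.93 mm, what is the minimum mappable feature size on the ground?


ground = 0.93 mm * 25000 / 1000 = 23.25 m

23.25 m


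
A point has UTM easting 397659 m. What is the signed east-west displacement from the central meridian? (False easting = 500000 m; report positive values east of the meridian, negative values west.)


displacement = 397659 - 500000 = -102341 m

-102341 m


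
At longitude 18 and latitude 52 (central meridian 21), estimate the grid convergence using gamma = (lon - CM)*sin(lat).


gamma = (18 - 21) * sin(52) = -3 * 0.788011 = -2.364 degrees

-2.364 degrees


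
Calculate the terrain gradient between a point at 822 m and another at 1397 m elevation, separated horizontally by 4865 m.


gradient = (1397 - 822) / 4865 = 575 / 4865 = 0.1182

0.1182


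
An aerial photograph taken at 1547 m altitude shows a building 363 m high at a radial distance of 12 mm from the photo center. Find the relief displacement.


d = h * r / H = 363 * 12 / 1547 = 2.82 mm

2.82 mm


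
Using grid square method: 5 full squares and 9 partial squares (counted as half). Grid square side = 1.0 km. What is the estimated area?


effective squares = 5 + 9 * 0.5 = 9.5
area = 9.5 * 1.0 = 9.5 km^2

9.5 km^2


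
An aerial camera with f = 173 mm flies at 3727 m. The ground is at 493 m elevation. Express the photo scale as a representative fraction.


scale = f / (H - h) = 173 mm / 3234 m = 173 / 3234000 = 1:18694

1:18694


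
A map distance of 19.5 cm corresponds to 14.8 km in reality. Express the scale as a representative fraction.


ground = 14.8 km = 1480000 cm; RF denominator = ground / map = 1480000 / 19.5 ≈ 75897; RF = 1:75897

1:75897


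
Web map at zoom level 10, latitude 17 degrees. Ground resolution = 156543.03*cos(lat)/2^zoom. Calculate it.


res = 156543.03 * cos(17) / 2^10 = 156543.03 * 0.95630476 / 1024 = 146.19 m/pixel

146.19 m/pixel


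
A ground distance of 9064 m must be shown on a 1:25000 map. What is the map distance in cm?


map_cm = 9064 * 100 / 25000 = 36.256 cm ≈ 36.26 cm

36.26 cm


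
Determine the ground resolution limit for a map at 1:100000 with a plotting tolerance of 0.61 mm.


ground = 0.61 mm * 100000 / 1000 = 61.0 m

61.0 m


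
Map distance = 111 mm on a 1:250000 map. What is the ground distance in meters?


ground = 111 mm * 250000 / 1000 = 27750.0 m

27750.0 m


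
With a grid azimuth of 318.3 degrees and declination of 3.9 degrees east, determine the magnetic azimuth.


magnetic azimuth = grid azimuth - declination (east +ve)
mag_az = 318.3 - 3.9 = 314.4 degrees

314.4 degrees


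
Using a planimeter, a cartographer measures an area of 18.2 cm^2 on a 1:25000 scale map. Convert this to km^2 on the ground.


ground_area = 18.2 * (25000/100)^2 = 1137500.0 m^2 = 1.1375 km^2 ≈ 1.138 km^2

1.138 km^2


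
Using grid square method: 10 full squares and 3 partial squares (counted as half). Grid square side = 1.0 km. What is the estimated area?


effective squares = 10 + 3 * 0.5 = 11.5
area = 11.5 * 1.0 = 11.5 km^2

11.5 km^2


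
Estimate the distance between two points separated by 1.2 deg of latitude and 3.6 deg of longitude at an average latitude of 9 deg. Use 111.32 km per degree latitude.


dlat_km = 1.2 * 111.32 = 133.584
dlon_km = 3.6 * 111.32 * cos(9) ≈ 395.818
dist = sqrt(133.584^2 + 395.818^2) ≈ 417.8 km

417.8 km


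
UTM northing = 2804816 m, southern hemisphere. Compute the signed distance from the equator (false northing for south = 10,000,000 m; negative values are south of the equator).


For southern: actual = 2804816 - 10000000 = -7195184 m

-7195184 m


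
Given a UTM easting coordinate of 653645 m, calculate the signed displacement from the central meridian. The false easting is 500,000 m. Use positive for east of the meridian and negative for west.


displacement = 653645 - 500000 = 153645 m

153645 m


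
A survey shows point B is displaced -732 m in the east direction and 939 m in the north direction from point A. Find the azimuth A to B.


az = atan2(-732, 939) = -37.9 deg
adjusted to 0-360: 322.1 degrees

322.1 degrees


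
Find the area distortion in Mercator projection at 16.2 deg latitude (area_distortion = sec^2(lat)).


area_distortion = 1/cos^2(16.2) = 1.084

1.084


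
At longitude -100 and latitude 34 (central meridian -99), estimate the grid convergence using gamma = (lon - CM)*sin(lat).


gamma = (-100 - -99) * sin(34) = -1 * 0.559193 = -0.559 degrees

-0.559 degrees


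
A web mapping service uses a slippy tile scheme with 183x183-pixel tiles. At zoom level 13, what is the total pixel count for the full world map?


tiles per axis = 2^13 = 8192
total tiles = 8192^2 = 67108864
pixels per axis = 8192 * 183 = 1499136
total pixels = 1499136^2 = 2247408746496

2247408746496 pixels


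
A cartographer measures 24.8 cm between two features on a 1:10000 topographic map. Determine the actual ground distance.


ground = 24.8 cm * 10000 / 100 = 2480.0 m = 2.48 km

2.48 km


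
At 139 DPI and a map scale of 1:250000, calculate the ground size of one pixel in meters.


pixel_cm = 2.54 / 139 ≈ 0.018273 cm
ground = pixel_cm * 250000 / 100 = 2.54 * 250000 / (139 * 100) = 635000 / 13900 ≈ 45.68 m

45.68 m


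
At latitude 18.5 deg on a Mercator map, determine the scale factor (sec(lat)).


SF = 1 / cos(18.5) = 1 / 0.948324 = 1.054

1.054


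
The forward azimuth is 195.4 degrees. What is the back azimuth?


back azimuth = (195.4 + 180) mod 360 = 15.4 degrees

15.4 degrees


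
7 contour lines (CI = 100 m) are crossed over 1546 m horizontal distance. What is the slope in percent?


elevation change = 7 * 100 = 700 m
slope = 700 / 1546 * 100 = 45.3%

45.3%


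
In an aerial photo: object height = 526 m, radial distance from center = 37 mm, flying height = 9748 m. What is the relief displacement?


d = h * r / H = 526 * 37 / 9748 = 2.0 mm

2.0 mm


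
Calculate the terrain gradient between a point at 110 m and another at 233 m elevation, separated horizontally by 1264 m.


gradient = (233 - 110) / 1264 = 123 / 1264 = 0.0973

0.0973


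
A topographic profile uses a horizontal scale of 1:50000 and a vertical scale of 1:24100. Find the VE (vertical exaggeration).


VE = horizontal_scale / vertical_scale = 50000 / 24100 ≈ 2.1

2.1x


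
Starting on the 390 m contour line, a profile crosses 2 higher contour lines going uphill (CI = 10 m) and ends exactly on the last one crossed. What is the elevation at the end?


elevation = 390 + 2 * 10 = 410 m

410 m


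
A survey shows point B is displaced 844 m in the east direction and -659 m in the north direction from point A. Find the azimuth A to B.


az = atan2(844, -659) = 128.0 deg
adjusted to 0-360: 128.0 degrees

128.0 degrees


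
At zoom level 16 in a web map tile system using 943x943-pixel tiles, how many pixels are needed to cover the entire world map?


tiles per axis = 2^16 = 65536
total tiles = 65536^2 = 4294967296
pixels per axis = 65536 * 943 = 61800448
total pixels = 61800448^2 = 3819295373000704

3819295373000704 pixels


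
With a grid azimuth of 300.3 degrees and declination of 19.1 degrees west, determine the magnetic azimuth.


magnetic azimuth = grid azimuth - declination (east +ve)
mag_az = 300.3 - -19.1 = 319.4 degrees

319.4 degrees


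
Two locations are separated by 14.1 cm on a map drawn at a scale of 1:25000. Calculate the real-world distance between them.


ground = 14.1 cm * 25000 / 100 = 3525.0 m = 3.525 km

3.525 km


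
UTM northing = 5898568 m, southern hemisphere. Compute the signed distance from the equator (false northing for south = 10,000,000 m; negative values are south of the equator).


For southern: actual = 5898568 - 10000000 = -4101432 m

-4101432 m


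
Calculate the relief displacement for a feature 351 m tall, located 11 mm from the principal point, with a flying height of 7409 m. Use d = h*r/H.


d = h * r / H = 351 * 11 / 7409 = 0.52 mm

0.52 mm


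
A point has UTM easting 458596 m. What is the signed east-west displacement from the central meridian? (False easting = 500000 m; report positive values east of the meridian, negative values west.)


displacement = 458596 - 500000 = -41404 m

-41404 m


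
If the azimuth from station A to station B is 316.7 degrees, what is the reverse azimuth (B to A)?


back azimuth = (316.7 + 180) mod 360 = 136.7 degrees

136.7 degrees


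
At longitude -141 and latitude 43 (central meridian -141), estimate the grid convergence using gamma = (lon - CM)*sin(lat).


gamma = (-141 - -141) * sin(43) = 0 * 0.681998 = 0.0 degrees

0.0 degrees


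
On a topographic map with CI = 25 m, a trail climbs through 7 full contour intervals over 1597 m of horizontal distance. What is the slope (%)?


elevation change = 7 * 25 = 175 m
slope = 175 / 1597 * 100 = 11.0%

11.0%


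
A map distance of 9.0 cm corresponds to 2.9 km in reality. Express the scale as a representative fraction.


ground = 2.9 km = 290000 cm; RF denominator = ground / map = 290000 / 9.0 ≈ 32222; RF = 1:32222

1:32222


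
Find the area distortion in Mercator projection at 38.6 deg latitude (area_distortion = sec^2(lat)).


area_distortion = 1/cos^2(38.6) = 1.637

1.637


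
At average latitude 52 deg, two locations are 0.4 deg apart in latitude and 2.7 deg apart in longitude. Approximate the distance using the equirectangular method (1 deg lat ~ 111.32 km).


dlat_km = 0.4 * 111.32 = 44.528
dlon_km = 2.7 * 111.32 * cos(52) ≈ 185.046
dist = sqrt(44.528^2 + 185.046^2) ≈ 190.3 km

190.3 km


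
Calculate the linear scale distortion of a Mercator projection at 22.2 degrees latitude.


SF = 1 / cos(22.2) = 1 / 0.925871 = 1.08

1.08


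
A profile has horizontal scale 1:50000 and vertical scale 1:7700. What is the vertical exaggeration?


VE = horizontal_scale / vertical_scale = 50000 / 7700 ≈ 6.5

6.5x


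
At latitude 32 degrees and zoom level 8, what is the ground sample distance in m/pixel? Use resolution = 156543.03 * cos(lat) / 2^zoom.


res = 156543.03 * cos(32) / 2^8 = 156543.03 * 0.8480481 / 256 = 518.58 m/pixel

518.58 m/pixel


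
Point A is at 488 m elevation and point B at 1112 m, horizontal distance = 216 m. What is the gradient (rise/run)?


gradient = (1112 - 488) / 216 = 624 / 216 = 2.8889

2.8889


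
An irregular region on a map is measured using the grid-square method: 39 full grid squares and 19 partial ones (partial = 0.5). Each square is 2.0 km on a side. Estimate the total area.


effective squares = 39 + 19 * 0.5 = 48.5
area = 48.5 * 4.0 = 194.0 km^2

194.0 km^2


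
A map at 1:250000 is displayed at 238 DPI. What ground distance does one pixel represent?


pixel_cm = 2.54 / 238 ≈ 0.010672 cm
ground = pixel_cm * 250000 / 100 = 2.54 * 250000 / (238 * 100) = 635000 / 23800 ≈ 26.68 m

26.68 m


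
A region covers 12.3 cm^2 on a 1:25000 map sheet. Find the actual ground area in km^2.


ground_area = 12.3 * (25000/100)^2 = 768750.0 m^2 = 0.76875 km^2 ≈ 0.769 km^2

0.769 km^2


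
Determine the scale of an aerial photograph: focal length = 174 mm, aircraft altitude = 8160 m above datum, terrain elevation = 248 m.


scale = f / (H - h) = 174 mm / 7912 m = 174 / 7912000 = 1:45471

1:45471


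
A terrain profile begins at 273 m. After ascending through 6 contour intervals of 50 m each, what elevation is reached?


elevation = 273 + 6 * 50 = 573 m

573 m


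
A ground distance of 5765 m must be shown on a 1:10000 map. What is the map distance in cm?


map_cm = 5765 * 100 / 10000 = 57.65 cm

57.65 cm


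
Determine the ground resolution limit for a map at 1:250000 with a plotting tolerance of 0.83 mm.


ground = 0.83 mm * 250000 / 1000 = 207.5 m

207.5 m


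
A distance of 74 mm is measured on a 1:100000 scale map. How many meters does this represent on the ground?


ground = 74 mm * 100000 / 1000 = 7400.0 m

7400.0 m


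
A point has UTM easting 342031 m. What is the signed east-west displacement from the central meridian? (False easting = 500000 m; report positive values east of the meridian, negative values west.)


displacement = 342031 - 500000 = -157969 m

-157969 m


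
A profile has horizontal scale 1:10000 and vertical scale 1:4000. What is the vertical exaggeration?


VE = horizontal_scale / vertical_scale = 10000 / 4000 = 2.5

2.5x


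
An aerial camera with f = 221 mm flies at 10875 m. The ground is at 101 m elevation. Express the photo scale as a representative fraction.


scale = f / (H - h) = 221 mm / 10774 m = 221 / 10774000 = 1:48751

1:48751


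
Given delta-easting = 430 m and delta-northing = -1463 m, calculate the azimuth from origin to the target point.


az = atan2(430, -1463) = 163.6 deg
adjusted to 0-360: 163.6 degrees

163.6 degrees


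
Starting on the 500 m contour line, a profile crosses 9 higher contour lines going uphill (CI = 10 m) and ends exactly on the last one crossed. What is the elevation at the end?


elevation = 500 + 9 * 10 = 590 m

590 m


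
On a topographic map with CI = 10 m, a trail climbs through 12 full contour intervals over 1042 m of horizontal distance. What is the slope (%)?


elevation change = 12 * 10 = 120 m
slope = 120 / 1042 * 100 = 11.5%

11.5%


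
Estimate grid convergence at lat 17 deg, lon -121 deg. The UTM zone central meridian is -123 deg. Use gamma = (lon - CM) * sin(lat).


gamma = (-121 - -123) * sin(17) = 2 * 0.292372 = 0.585 degrees

0.585 degrees


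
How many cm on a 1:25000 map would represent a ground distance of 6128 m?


map_cm = 6128 * 100 / 25000 = 24.512 cm ≈ 24.51 cm

24.51 cm


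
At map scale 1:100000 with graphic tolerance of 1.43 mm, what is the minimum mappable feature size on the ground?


ground = 1.43 mm * 100000 / 1000 = 143.0 m

143.0 m


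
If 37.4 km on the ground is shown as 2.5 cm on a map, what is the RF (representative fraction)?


ground = 37.4 km = 3740000 cm; RF denominator = ground / map = 3740000 / 2.5 = 1496000; RF = 1:1496000

1:1496000


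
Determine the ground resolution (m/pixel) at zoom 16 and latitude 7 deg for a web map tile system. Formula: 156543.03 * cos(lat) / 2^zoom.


res = 156543.03 * cos(7) / 2^16 = 156543.03 * 0.99254615 / 65536 = 2.37 m/pixel

2.37 m/pixel


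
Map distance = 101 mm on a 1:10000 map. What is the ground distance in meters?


ground = 101 mm * 10000 / 1000 = 1010.0 m

1010.0 m


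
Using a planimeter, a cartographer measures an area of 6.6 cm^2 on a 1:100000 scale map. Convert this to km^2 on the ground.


ground_area = 6.6 * (100000/100)^2 = 6600000.0 m^2 = 6.6 km^2

6.6 km^2


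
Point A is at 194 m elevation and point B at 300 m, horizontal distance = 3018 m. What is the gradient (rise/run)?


gradient = (300 - 194) / 3018 = 106 / 3018 = 0.0351

0.0351


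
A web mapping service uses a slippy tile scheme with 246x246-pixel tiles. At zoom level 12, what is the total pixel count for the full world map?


tiles per axis = 2^12 = 4096
total tiles = 4096^2 = 16777216
pixels per axis = 4096 * 246 = 1007616
total pixels = 1007616^2 = 1015290003456

1015290003456 pixels


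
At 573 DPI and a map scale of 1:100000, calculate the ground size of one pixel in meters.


pixel_cm = 2.54 / 573 ≈ 0.004433 cm
ground = pixel_cm * 100000 / 100 = 2.54 * 100000 / (573 * 100) = 254000 / 57300 ≈ 4.43 m

4.43 m


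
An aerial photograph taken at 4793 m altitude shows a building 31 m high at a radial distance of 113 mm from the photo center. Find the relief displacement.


d = h * r / H = 31 * 113 / 4793 = 0.73 mm

0.73 mm


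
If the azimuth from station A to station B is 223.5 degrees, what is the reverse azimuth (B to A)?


back azimuth = (223.5 + 180) mod 360 = 43.5 degrees

43.5 degrees


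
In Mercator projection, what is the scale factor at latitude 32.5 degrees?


SF = 1 / cos(32.5) = 1 / 0.843391 = 1.186

1.186


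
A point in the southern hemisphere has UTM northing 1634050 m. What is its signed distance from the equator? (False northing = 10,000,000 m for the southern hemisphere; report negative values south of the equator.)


For southern: actual = 1634050 - 10000000 = -8365950 m

-8365950 m


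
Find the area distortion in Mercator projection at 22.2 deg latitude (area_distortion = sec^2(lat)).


area_distortion = 1/cos^2(22.2) = 1.167

1.167


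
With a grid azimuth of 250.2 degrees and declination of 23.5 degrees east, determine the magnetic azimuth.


magnetic azimuth = grid azimuth - declination (east +ve)
mag_az = 250.2 - 23.5 = 226.7 degrees

226.7 degrees


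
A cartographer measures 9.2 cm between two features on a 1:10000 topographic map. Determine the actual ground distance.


ground = 9.2 cm * 10000 / 100 = 920.0 m

920.0 m


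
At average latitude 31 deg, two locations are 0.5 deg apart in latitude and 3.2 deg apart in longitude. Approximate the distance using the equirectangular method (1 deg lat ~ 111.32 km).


dlat_km = 0.5 * 111.32 = 55.66
dlon_km = 3.2 * 111.32 * cos(31) ≈ 305.344
dist = sqrt(55.66^2 + 305.344^2) ≈ 310.4 km

310.4 km


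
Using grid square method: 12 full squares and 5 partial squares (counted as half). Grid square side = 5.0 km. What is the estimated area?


effective squares = 12 + 5 * 0.5 = 14.5
area = 14.5 * 25.0 = 362.5 km^2

362.5 km^2


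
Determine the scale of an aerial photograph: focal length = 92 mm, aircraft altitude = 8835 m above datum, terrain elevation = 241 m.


scale = f / (H - h) = 92 mm / 8594 m = 92 / 8594000 = 1:93413

1:93413


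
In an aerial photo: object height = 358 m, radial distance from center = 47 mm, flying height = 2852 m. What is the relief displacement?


d = h * r / H = 358 * 47 / 2852 = 5.9 mm

5.9 mm


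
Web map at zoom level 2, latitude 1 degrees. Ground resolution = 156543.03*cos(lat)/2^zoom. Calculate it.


res = 156543.03 * cos(1) / 2^2 = 156543.03 * 0.9998477 / 4 = 39129.8 m/pixel

39129.8 m/pixel


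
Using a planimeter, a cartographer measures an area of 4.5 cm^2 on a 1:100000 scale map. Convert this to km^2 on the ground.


ground_area = 4.5 * (100000/100)^2 = 4500000.0 m^2 = 4.5 km^2

4.5 km^2


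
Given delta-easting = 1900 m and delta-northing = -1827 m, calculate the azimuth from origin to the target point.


az = atan2(1900, -1827) = 133.9 deg
adjusted to 0-360: 133.9 degrees

133.9 degrees


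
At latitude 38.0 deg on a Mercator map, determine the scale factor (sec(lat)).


SF = 1 / cos(38.0) = 1 / 0.788011 = 1.269

1.269


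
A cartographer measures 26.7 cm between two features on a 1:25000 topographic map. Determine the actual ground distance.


ground = 26.7 cm * 25000 / 100 = 6675.0 m = 6.675 km

6.675 km


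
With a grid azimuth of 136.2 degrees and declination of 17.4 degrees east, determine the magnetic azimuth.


magnetic azimuth = grid azimuth - declination (east +ve)
mag_az = 136.2 - 17.4 = 118.8 degrees

118.8 degrees


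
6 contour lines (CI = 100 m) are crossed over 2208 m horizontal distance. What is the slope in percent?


elevation change = 6 * 100 = 600 m
slope = 600 / 2208 * 100 = 27.2%

27.2%


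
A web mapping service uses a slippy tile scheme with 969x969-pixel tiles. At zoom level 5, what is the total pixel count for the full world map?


tiles per axis = 2^5 = 32
total tiles = 32^2 = 1024
pixels per axis = 32 * 969 = 31008
total pixels = 31008^2 = 961496064

961496064 pixels


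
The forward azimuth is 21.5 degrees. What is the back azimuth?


back azimuth = (21.5 + 180) mod 360 = 201.5 degrees

201.5 degrees


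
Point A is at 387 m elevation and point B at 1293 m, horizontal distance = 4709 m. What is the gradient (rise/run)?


gradient = (1293 - 387) / 4709 = 906 / 4709 = 0.1924

0.1924


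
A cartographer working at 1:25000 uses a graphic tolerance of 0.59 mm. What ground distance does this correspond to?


ground = 0.59 mm * 25000 / 1000 = 14.75 m

14.75 m


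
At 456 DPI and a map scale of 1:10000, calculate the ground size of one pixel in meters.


pixel_cm = 2.54 / 456 ≈ 0.00557 cm
ground = pixel_cm * 10000 / 100 = 2.54 * 10000 / (456 * 100) = 25400 / 45600 ≈ 0.56 m

0.56 m


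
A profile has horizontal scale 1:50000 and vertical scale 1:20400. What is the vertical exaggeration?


VE = horizontal_scale / vertical_scale = 50000 / 20400 ≈ 2.5

2.5x


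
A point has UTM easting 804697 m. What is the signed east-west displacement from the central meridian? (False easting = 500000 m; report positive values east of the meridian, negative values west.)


displacement = 804697 - 500000 = 304697 m

304697 m


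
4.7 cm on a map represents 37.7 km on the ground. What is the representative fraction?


ground = 37.7 km = 3770000 cm; RF denominator = ground / map = 3770000 / 4.7 ≈ 802128; RF = 1:802128

1:802128


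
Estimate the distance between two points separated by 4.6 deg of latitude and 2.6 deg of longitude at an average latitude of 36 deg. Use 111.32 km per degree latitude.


dlat_km = 4.6 * 111.32 = 512.072
dlon_km = 2.6 * 111.32 * cos(36) ≈ 234.155
dist = sqrt(512.072^2 + 234.155^2) ≈ 563.1 km

563.1 km


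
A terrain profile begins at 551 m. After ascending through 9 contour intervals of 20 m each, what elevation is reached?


elevation = 551 + 9 * 20 = 731 m

731 m


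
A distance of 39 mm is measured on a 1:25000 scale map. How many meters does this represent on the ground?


ground = 39 mm * 25000 / 1000 = 975.0 m

975.0 m


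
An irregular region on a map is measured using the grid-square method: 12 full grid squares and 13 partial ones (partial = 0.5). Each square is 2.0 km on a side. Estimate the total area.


effective squares = 12 + 13 * 0.5 = 18.5
area = 18.5 * 4.0 = 74.0 km^2

74.0 km^2


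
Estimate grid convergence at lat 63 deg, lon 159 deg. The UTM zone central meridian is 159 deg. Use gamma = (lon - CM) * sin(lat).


gamma = (159 - 159) * sin(63) = 0 * 0.891007 = 0.0 degrees

0.0 degrees


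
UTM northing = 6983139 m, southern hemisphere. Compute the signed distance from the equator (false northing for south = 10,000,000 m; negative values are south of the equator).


For southern: actual = 6983139 - 10000000 = -3016861 m

-3016861 m


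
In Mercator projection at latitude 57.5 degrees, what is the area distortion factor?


area_distortion = 1/cos^2(57.5) = 3.464

3.464


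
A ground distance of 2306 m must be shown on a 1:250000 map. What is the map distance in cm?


map_cm = 2306 * 100 / 250000 = 0.9224 cm ≈ 0.92 cm

0.92 cm


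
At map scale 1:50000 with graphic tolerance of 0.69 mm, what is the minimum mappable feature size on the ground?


ground = 0.69 mm * 50000 / 1000 = 34.5 m

34.5 m


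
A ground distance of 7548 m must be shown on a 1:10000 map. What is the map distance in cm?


map_cm = 7548 * 100 / 10000 = 75.48 cm

75.48 cm


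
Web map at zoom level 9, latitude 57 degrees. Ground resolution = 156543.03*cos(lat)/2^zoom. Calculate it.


res = 156543.03 * cos(57) / 2^9 = 156543.03 * 0.54463904 / 512 = 166.52 m/pixel

166.52 m/pixel


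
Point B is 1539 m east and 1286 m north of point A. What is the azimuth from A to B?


az = atan2(1539, 1286) = 50.1 deg
adjusted to 0-360: 50.1 degrees

50.1 degrees


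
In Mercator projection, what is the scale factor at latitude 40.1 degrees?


SF = 1 / cos(40.1) = 1 / 0.764921 = 1.307

1.307


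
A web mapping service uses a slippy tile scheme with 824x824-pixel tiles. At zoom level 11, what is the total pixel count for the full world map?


tiles per axis = 2^11 = 2048
total tiles = 2048^2 = 4194304
pixels per axis = 2048 * 824 = 1687552
total pixels = 1687552^2 = 2847831752704

2847831752704 pixels


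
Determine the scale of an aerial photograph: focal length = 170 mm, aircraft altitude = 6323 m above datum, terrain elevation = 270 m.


scale = f / (H - h) = 170 mm / 6053 m = 170 / 6053000 = 1:35606

1:35606


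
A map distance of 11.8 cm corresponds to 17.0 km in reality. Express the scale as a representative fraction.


ground = 17.0 km = 1700000 cm; RF denominator = ground / map = 1700000 / 11.8 ≈ 144068; RF = 1:144068

1:144068


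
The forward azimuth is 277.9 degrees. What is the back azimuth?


back azimuth = (277.9 + 180) mod 360 = 97.9 degrees

97.9 degrees


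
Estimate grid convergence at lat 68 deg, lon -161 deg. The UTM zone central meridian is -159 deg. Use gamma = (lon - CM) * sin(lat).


gamma = (-161 - -159) * sin(68) = -2 * 0.927184 = -1.854 degrees

-1.854 degrees


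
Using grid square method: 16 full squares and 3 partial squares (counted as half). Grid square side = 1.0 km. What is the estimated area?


effective squares = 16 + 3 * 0.5 = 17.5
area = 17.5 * 1.0 = 17.5 km^2

17.5 km^2


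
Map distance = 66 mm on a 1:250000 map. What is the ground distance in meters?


ground = 66 mm * 250000 / 1000 = 16500.0 m

16500.0 m


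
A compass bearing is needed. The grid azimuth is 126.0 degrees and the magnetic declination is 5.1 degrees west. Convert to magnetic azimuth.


magnetic azimuth = grid azimuth - declination (east +ve)
mag_az = 126.0 - -5.1 = 131.1 degrees

131.1 degrees


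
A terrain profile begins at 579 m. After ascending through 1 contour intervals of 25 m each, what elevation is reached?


elevation = 579 + 1 * 25 = 604 m

604 m


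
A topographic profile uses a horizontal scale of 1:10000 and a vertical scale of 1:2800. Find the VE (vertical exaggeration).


VE = horizontal_scale / vertical_scale = 10000 / 2800 ≈ 3.6

3.6x


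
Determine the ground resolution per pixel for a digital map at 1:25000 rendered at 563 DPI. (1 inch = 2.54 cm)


pixel_cm = 2.54 / 563 ≈ 0.004512 cm
ground = pixel_cm * 25000 / 100 = 2.54 * 25000 / (563 * 100) = 63500 / 56300 ≈ 1.13 m

1.13 m


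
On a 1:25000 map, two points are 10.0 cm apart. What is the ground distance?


ground = 10.0 cm * 25000 / 100 = 2500.0 m = 2.5 km

2.5 km


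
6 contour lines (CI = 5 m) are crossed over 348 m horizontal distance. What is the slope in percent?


elevation change = 6 * 5 = 30 m
slope = 30 / 348 * 100 = 8.6%

8.6%


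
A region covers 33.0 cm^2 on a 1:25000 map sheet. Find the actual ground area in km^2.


ground_area = 33.0 * (25000/100)^2 = 2062500.0 m^2 = 2.0625 km^2 ≈ 2.063 km^2

2.063 km^2


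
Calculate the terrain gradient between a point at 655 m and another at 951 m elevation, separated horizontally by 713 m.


gradient = (951 - 655) / 713 = 296 / 713 = 0.4151

0.4151


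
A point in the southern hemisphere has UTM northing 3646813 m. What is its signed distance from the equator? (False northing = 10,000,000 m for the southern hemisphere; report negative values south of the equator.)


For southern: actual = 3646813 - 10000000 = -6353187 m

-6353187 m


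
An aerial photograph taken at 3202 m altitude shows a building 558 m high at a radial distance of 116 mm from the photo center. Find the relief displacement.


d = h * r / H = 558 * 116 / 3202 = 20.21 mm

20.21 mm


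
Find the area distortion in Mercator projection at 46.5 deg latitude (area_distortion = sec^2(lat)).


area_distortion = 1/cos^2(46.5) = 2.11

2.11


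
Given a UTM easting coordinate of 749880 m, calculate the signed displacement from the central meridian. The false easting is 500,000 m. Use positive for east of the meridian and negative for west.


displacement = 749880 - 500000 = 249880 m

249880 m


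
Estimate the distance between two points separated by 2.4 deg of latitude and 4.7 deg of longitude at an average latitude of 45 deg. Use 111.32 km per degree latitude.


dlat_km = 2.4 * 111.32 = 267.168
dlon_km = 4.7 * 111.32 * cos(45) ≈ 369.961
dist = sqrt(267.168^2 + 369.961^2) ≈ 456.3 km

456.3 km


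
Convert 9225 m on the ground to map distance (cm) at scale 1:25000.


map_cm = 9225 * 100 / 25000 = 36.9 cm

36.9 cm


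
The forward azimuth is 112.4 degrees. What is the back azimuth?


back azimuth = (112.4 + 180) mod 360 = 292.4 degrees

292.4 degrees


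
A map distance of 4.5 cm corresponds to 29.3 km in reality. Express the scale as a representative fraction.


ground = 29.3 km = 2930000 cm; RF denominator = ground / map = 2930000 / 4.5 ≈ 651111; RF = 1:651111

1:651111


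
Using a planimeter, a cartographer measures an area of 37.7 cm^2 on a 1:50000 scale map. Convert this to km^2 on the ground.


ground_area = 37.7 * (50000/100)^2 = 9425000.0 m^2 = 9.425 km^2

9.425 km^2


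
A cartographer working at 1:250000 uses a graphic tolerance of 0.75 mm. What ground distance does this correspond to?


ground = 0.75 mm * 250000 / 1000 = 187.5 m

187.5 m


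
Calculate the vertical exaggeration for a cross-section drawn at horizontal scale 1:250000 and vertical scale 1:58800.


VE = horizontal_scale / vertical_scale = 250000 / 58800 ≈ 4.3

4.3x


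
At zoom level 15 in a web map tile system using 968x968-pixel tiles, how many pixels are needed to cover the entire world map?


tiles per axis = 2^15 = 32768
total tiles = 32768^2 = 1073741824
pixels per axis = 32768 * 968 = 31719424
total pixels = 31719424^2 = 1006121858891776

1006121858891776 pixels


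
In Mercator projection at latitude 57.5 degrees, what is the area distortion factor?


area_distortion = 1/cos^2(57.5) = 3.464

3.464


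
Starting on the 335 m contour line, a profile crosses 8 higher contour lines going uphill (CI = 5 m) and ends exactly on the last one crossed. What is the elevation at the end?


elevation = 335 + 8 * 5 = 375 m

375 m


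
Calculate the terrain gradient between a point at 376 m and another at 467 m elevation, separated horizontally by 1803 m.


gradient = (467 - 376) / 1803 = 91 / 1803 = 0.0505

0.0505


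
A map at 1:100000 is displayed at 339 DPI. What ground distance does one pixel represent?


pixel_cm = 2.54 / 339 ≈ 0.007493 cm
ground = pixel_cm * 100000 / 100 = 2.54 * 100000 / (339 * 100) = 254000 / 33900 ≈ 7.49 m

7.49 m


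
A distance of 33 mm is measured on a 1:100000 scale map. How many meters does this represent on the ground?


ground = 33 mm * 100000 / 1000 = 3300.0 m

3300.0 m


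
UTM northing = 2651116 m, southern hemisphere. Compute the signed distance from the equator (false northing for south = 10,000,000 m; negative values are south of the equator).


For southern: actual = 2651116 - 10000000 = -7348884 m

-7348884 m


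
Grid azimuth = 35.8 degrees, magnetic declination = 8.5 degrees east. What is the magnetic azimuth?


magnetic azimuth = grid azimuth - declination (east +ve)
mag_az = 35.8 - 8.5 = 27.3 degrees

27.3 degrees


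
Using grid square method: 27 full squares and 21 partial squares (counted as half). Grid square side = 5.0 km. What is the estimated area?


effective squares = 27 + 21 * 0.5 = 37.5
area = 37.5 * 25.0 = 937.5 km^2

937.5 km^2


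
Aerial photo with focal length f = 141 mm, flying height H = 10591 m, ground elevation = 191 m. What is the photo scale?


scale = f / (H - h) = 141 mm / 10400 m = 141 / 10400000 = 1:73759

1:73759


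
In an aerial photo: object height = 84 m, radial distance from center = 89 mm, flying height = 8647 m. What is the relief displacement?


d = h * r / H = 84 * 89 / 8647 = 0.86 mm

0.86 mm


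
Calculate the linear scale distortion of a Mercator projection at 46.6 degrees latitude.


SF = 1 / cos(46.6) = 1 / 0.687088 = 1.455

1.455


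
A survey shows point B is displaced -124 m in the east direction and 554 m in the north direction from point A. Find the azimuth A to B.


az = atan2(-124, 554) = -12.6 deg
adjusted to 0-360: 347.4 degrees

347.4 degrees
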